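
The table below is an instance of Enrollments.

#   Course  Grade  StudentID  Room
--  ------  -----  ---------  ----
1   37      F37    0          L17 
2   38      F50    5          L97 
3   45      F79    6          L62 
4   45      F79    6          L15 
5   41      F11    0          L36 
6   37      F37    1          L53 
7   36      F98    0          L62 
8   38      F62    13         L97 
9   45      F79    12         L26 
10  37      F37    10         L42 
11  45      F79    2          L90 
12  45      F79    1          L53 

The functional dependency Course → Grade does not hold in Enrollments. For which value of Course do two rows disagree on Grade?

38

Course=37: rows 1, 6, 10 → Grade = F37, F37, F37 ✓
Course=38: rows 2, 8 → Grade takes values {F50, F62} — violation
Course=45: rows 3, 4, 9, 11, 12 → Grade = F79, F79, F79, F79, F79 ✓
Course=41: row 5 → Grade = F11 ✓
Course=36: row 7 → Grade = F98 ✓
The only Course value with inconsistent Grade is Course=38.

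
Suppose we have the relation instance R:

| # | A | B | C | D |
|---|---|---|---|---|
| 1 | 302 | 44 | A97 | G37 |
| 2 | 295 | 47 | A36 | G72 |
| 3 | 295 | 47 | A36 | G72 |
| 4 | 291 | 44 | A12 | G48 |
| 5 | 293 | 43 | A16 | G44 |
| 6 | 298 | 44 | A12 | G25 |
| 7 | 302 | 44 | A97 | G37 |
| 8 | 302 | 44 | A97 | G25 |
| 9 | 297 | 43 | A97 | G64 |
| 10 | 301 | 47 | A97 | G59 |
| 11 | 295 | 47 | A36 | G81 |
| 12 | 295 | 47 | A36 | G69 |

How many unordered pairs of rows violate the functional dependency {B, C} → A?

1

(B=44, C=A97): all 3 rows agree on A — 0 pairs.
(B=47, C=A36): all 4 rows agree on A — 0 pairs.
(B=44, C=A12): violating pairs (4,6) — 1 pair.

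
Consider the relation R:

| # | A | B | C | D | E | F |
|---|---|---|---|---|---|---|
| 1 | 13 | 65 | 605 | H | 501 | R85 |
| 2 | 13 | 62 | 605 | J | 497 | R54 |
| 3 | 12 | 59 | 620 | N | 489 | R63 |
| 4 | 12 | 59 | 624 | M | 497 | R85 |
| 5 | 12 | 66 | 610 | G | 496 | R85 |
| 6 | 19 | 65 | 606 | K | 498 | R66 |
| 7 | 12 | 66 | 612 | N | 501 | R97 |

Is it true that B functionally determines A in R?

No

B=65: rows 1, 6 → A takes values {13, 19} — violation
B=62: row 2 → A = 13 ✓
B=59: rows 3, 4 → A = 12, 12 ✓
B=66: rows 5, 7 → A = 12, 12 ✓
Two rows agree on B but differ on A, so B -> A does not hold.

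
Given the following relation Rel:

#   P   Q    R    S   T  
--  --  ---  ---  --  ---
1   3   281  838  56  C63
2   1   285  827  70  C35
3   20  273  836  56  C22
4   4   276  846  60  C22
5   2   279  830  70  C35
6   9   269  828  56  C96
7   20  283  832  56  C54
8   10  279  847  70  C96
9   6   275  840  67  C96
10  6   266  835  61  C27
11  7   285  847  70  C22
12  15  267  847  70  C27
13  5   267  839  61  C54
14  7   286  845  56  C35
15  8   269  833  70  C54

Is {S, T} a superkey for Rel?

Rows 2 and 5 have the same {S, T} value (S=70, T=C35) but are distinct tuples, so {S, T} does not determine every attribute — not a superkey.

No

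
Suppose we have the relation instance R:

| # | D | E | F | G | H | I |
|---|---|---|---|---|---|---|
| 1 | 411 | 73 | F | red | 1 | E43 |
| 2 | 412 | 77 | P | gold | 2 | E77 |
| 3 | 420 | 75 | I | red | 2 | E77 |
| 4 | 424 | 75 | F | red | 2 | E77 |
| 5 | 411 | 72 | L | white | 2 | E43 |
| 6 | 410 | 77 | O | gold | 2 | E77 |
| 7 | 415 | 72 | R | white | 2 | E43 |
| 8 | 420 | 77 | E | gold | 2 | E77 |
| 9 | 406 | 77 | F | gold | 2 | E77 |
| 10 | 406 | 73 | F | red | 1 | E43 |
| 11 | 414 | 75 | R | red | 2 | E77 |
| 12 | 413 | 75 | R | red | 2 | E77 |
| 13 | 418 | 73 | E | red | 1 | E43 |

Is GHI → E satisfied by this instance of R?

Yes

(G=red, H=1, I=E43): rows 1, 10, 13 → E = 73, 73, 73 ✓
(G=gold, H=2, I=E77): rows 2, 6, 8, 9 → E = 77, 77, 77, 77 ✓
(G=red, H=2, I=E77): rows 3, 4, 11, 12 → E = 75, 75, 75, 75 ✓
(G=white, H=2, I=E43): rows 5, 7 → E = 72, 72 ✓
Every GHI value is associated with a single E value, so GHI → E holds.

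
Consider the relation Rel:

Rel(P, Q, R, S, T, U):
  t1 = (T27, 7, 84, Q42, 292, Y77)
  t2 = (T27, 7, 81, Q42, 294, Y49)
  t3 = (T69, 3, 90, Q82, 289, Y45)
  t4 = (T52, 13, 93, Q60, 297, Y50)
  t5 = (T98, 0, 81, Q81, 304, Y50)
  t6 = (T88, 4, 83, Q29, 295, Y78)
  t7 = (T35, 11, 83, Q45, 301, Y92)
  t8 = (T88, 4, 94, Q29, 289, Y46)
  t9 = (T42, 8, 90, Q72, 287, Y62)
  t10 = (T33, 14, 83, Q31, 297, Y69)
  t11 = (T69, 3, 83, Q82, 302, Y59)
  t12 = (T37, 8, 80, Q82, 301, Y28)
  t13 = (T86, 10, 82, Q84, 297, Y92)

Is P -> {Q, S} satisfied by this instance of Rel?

P=T27: rows 1, 2 → {Q,S} = (7, Q42), (7, Q42) ✓
P=T69: rows 3, 11 → {Q,S} = (3, Q82), (3, Q82) ✓
P=T52: row 4 → {Q,S} = (13, Q60) ✓
P=T98: row 5 → {Q,S} = (0, Q81) ✓
P=T88: rows 6, 8 → {Q,S} = (4, Q29), (4, Q29) ✓
P=T35: row 7 → {Q,S} = (11, Q45) ✓
P=T42: row 9 → {Q,S} = (8, Q72) ✓
P=T33: row 10 → {Q,S} = (14, Q31) ✓
P=T37: row 12 → {Q,S} = (8, Q82) ✓
P=T86: row 13 → {Q,S} = (10, Q84) ✓
Every P value is associated with a single {Q, S} value, so P -> {Q, S} holds.

Yes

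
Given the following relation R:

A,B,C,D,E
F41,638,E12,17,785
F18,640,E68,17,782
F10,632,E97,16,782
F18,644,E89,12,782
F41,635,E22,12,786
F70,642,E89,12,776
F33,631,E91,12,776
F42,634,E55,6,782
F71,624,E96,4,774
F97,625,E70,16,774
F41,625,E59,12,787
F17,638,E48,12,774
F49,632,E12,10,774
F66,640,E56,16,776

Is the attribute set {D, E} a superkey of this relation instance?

Two distinct rows share (D=12, E=776), so {D, E} does not determine every attribute — not a superkey.

No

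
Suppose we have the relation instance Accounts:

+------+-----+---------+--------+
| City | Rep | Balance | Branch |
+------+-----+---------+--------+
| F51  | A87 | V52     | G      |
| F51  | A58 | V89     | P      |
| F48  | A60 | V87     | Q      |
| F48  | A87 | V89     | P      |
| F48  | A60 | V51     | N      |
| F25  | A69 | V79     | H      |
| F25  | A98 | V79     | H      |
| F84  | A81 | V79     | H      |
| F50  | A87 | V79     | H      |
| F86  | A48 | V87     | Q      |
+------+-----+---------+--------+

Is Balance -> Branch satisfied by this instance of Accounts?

Yes

Balance=V52: 1 row → Branch = G ✓
Balance=V89: 2 rows → Branch = P, P ✓
Balance=V87: 2 rows → Branch = Q, Q ✓
Balance=V51: 1 row → Branch = N ✓
Balance=V79: 4 rows → Branch = H, H, H, H ✓
Every Balance value is associated with a single Branch value, so Balance -> Branch holds.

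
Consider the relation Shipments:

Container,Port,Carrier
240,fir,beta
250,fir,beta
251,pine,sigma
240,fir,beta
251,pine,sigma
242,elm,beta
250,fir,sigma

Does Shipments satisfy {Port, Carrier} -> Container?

(Port=fir, Carrier=beta): 3 rows → Container takes values {240, 250} — violation
(Port=pine, Carrier=sigma): 2 rows → Container = 251, 251 ✓
(Port=elm, Carrier=beta): 1 row → Container = 242 ✓
(Port=fir, Carrier=sigma): 1 row → Container = 250 ✓
Two rows agree on {Port, Carrier} but differ on Container, so {Port, Carrier} -> Container does not hold.

No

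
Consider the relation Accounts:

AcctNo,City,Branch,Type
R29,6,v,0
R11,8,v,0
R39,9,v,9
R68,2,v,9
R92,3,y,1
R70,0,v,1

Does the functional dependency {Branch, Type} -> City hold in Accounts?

No

(Branch=v, Type=0): 2 rows → City takes values {6, 8} — violation
(Branch=v, Type=9): 2 rows → City takes values {9, 2} — violation
(Branch=y, Type=1): 1 row → City = 3 ✓
(Branch=v, Type=1): 1 row → City = 0 ✓
Two rows agree on {Branch, Type} but differ on City, so {Branch, Type} -> City does not hold.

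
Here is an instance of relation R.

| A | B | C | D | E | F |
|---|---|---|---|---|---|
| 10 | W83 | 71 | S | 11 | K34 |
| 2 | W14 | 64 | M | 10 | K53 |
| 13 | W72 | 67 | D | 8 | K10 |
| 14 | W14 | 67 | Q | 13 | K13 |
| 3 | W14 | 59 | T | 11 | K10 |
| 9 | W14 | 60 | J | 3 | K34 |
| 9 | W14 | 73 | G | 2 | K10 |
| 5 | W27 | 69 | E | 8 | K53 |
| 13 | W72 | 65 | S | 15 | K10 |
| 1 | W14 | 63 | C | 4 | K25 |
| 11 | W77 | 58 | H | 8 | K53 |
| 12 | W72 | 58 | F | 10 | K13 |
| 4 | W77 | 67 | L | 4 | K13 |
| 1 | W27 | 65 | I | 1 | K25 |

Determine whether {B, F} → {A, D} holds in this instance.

(B=W83, F=K34): 1 row → {A,D} = (10, S) ✓
(B=W14, F=K53): 1 row → {A,D} = (2, M) ✓
(B=W72, F=K10): 2 rows → {A,D} takes values {(13, D), (13, S)} — violation
(B=W14, F=K13): 1 row → {A,D} = (14, Q) ✓
(B=W14, F=K10): 2 rows → {A,D} takes values {(3, T), (9, G)} — violation
(B=W14, F=K34): 1 row → {A,D} = (9, J) ✓
(B=W27, F=K53): 1 row → {A,D} = (5, E) ✓
(B=W14, F=K25): 1 row → {A,D} = (1, C) ✓
(B=W77, F=K53): 1 row → {A,D} = (11, H) ✓
(B=W72, F=K13): 1 row → {A,D} = (12, F) ✓
(B=W77, F=K13): 1 row → {A,D} = (4, L) ✓
(B=W27, F=K25): 1 row → {A,D} = (1, I) ✓
Two rows agree on {B, F} but differ on {A, D}, so {B, F} → {A, D} does not hold.

No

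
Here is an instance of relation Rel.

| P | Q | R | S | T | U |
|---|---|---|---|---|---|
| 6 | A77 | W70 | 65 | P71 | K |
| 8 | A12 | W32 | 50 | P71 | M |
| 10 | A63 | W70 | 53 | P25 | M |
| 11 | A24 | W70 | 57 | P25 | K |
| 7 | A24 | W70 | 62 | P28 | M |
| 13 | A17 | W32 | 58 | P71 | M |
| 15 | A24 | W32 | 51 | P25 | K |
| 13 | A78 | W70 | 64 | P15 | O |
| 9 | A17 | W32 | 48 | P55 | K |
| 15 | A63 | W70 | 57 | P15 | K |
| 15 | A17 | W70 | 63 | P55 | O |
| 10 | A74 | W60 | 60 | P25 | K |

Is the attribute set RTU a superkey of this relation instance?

No

Two distinct rows share (R=W32, T=P71, U=M), so RTU does not determine every attribute — not a superkey.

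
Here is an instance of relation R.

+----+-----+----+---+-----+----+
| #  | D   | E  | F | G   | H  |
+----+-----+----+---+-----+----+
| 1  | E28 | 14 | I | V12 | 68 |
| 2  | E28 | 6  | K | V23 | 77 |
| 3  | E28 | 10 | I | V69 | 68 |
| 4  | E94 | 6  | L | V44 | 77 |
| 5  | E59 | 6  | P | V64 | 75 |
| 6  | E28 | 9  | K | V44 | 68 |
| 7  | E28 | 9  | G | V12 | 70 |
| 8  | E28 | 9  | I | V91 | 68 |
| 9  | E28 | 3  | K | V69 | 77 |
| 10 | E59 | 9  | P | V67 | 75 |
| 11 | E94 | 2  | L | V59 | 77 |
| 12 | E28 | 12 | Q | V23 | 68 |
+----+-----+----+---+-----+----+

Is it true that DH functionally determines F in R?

(D=E28, H=68): rows 1, 3, 6, 8, 12 → F takes values {I, K, Q} — violation
(D=E28, H=77): rows 2, 9 → F = K, K ✓
(D=E94, H=77): rows 4, 11 → F = L, L ✓
(D=E59, H=75): rows 5, 10 → F = P, P ✓
(D=E28, H=70): row 7 → F = G ✓
Two rows agree on DH but differ on F, so DH → F does not hold.

No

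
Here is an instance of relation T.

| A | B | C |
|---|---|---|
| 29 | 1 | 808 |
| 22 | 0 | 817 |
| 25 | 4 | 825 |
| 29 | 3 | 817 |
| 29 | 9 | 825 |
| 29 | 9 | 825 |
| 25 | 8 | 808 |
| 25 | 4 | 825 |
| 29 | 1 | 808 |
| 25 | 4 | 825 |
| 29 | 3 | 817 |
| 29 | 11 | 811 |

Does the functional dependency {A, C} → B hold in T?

Yes

(A=29, C=808): 2 rows → B = 1, 1 ✓
(A=22, C=817): 1 row → B = 0 ✓
(A=25, C=825): 3 rows → B = 4, 4, 4 ✓
(A=29, C=817): 2 rows → B = 3, 3 ✓
(A=29, C=825): 2 rows → B = 9, 9 ✓
(A=25, C=808): 1 row → B = 8 ✓
(A=29, C=811): 1 row → B = 11 ✓
Every {A, C} value is associated with a single B value, so {A, C} → B holds.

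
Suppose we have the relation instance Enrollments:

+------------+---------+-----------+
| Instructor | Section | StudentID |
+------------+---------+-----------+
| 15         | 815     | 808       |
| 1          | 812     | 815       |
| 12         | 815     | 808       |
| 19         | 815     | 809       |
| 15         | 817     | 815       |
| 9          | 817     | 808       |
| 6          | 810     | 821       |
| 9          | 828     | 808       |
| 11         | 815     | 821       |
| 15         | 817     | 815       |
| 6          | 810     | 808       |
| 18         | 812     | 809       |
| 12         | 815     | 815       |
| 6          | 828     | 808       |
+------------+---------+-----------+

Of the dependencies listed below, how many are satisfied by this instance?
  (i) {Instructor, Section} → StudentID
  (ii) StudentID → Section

0

(i) {Instructor, Section} → StudentID: (Instructor=12, Section=815): 2 rows → StudentID takes values {808, 815} — violation; (Instructor=6, Section=810): 2 rows → StudentID takes values {821, 808} — violation — fails.
(ii) StudentID → Section: StudentID=808: 6 rows → Section takes values {815, 817, 828, 810} — violation; StudentID=815: 4 rows → Section takes values {812, 817, 815} — violation; StudentID=809: 2 rows → Section takes values {815, 812} — violation; StudentID=821: 2 rows → Section takes values {810, 815} — violation — fails.
None of the 2 dependencies hold.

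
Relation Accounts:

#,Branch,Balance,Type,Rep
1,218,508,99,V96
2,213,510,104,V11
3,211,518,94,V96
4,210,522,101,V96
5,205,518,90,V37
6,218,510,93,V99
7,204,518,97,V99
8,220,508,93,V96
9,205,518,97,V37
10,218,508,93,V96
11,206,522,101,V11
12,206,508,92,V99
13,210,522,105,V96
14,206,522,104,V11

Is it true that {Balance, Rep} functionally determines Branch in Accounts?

(Balance=508, Rep=V96): rows 1, 8, 10 → Branch takes values {218, 220} — violation
(Balance=510, Rep=V11): row 2 → Branch = 213 ✓
(Balance=518, Rep=V96): row 3 → Branch = 211 ✓
(Balance=522, Rep=V96): rows 4, 13 → Branch = 210, 210 ✓
(Balance=518, Rep=V37): rows 5, 9 → Branch = 205, 205 ✓
(Balance=510, Rep=V99): row 6 → Branch = 218 ✓
(Balance=518, Rep=V99): row 7 → Branch = 204 ✓
(Balance=522, Rep=V11): rows 11, 14 → Branch = 206, 206 ✓
(Balance=508, Rep=V99): row 12 → Branch = 206 ✓
Two rows agree on {Balance, Rep} but differ on Branch, so {Balance, Rep} -> Branch does not hold.

No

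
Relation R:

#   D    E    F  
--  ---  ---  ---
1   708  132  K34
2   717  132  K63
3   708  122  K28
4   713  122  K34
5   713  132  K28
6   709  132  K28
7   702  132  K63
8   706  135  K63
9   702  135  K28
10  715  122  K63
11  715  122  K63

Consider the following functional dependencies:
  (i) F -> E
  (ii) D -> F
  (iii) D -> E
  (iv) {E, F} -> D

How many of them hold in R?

0

(i) F -> E: F=K34: rows 1, 4 → E takes values {132, 122} — violation; F=K63: rows 2, 7, 8, 10, 11 → E takes values {132, 135, 122} — violation; F=K28: rows 3, 5, 6, 9 → E takes values {122, 132, 135} — violation — fails.
(ii) D -> F: D=708: rows 1, 3 → F takes values {K34, K28} — violation; D=713: rows 4, 5 → F takes values {K34, K28} — violation; D=702: rows 7, 9 → F takes values {K63, K28} — violation — fails.
(iii) D -> E: D=708: rows 1, 3 → E takes values {132, 122} — violation; D=713: rows 4, 5 → E takes values {122, 132} — violation; D=702: rows 7, 9 → E takes values {132, 135} — violation — fails.
(iv) {E, F} -> D: (E=132, F=K63): rows 2, 7 → D takes values {717, 702} — violation; (E=132, F=K28): rows 5, 6 → D takes values {713, 709} — violation — fails.
None of the 4 dependencies hold.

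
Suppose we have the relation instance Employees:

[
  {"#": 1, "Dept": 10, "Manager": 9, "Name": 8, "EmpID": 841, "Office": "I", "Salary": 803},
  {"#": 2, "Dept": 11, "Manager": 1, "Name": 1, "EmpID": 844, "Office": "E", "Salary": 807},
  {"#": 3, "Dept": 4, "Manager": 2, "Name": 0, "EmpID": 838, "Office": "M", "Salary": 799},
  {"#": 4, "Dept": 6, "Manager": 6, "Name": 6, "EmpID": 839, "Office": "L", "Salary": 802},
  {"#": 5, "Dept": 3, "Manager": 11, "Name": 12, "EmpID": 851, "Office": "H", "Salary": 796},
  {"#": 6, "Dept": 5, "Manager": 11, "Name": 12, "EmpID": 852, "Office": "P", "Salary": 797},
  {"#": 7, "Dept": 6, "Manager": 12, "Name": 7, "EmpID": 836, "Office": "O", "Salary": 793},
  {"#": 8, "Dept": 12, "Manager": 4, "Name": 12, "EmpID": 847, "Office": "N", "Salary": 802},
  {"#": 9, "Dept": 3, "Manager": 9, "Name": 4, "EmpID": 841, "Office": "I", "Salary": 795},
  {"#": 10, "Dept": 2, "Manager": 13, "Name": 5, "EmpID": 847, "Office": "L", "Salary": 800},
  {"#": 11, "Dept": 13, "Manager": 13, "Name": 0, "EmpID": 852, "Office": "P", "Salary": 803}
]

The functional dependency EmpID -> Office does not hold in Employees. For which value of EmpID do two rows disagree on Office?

EmpID=841: rows 1, 9 → Office = I, I ✓
EmpID=844: row 2 → Office = E ✓
EmpID=838: row 3 → Office = M ✓
EmpID=839: row 4 → Office = L ✓
EmpID=851: row 5 → Office = H ✓
EmpID=852: rows 6, 11 → Office = P, P ✓
EmpID=836: row 7 → Office = O ✓
EmpID=847: rows 8, 10 → Office takes values {N, L} — violation
The only EmpID value with inconsistent Office is EmpID=847.

847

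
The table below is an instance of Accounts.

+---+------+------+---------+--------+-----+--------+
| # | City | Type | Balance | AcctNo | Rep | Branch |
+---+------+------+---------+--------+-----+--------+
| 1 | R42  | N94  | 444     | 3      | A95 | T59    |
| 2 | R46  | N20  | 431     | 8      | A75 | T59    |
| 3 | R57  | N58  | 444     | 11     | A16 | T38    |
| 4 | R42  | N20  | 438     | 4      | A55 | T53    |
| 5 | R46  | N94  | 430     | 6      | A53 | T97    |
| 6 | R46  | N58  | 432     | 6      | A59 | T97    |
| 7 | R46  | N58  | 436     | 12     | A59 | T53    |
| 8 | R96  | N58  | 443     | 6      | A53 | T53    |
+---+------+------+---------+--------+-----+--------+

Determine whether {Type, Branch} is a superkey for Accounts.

Rows 7 and 8 have the same {Type, Branch} value (Type=N58, Branch=T53) but are distinct tuples, so {Type, Branch} does not determine every attribute — not a superkey.

No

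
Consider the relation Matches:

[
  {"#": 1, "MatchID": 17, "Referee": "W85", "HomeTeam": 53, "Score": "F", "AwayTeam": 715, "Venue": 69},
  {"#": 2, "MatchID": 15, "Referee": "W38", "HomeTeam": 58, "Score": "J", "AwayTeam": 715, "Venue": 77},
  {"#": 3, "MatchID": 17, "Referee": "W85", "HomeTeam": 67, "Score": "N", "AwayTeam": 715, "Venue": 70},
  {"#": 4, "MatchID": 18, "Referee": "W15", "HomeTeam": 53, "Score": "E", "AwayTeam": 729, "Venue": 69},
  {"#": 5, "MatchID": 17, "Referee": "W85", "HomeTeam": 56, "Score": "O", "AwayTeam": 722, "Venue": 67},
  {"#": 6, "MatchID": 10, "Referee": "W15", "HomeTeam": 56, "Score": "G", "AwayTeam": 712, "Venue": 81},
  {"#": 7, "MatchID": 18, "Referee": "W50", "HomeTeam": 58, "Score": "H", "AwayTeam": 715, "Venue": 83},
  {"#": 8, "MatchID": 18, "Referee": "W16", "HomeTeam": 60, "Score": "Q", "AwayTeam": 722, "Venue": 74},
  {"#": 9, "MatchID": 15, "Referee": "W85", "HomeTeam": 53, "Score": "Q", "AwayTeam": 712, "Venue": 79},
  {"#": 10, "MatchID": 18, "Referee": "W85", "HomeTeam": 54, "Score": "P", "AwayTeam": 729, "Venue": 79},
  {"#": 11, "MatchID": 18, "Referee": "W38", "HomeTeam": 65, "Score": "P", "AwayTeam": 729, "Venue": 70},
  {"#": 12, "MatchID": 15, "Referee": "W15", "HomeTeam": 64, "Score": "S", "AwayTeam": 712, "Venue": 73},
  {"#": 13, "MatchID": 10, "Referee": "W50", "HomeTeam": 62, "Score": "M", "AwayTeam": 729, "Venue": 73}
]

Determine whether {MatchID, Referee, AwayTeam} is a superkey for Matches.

Rows 1 and 3 have the same {MatchID, Referee, AwayTeam} value (MatchID=17, Referee=W85, AwayTeam=715) but are distinct tuples, so {MatchID, Referee, AwayTeam} does not determine every attribute — not a superkey.

No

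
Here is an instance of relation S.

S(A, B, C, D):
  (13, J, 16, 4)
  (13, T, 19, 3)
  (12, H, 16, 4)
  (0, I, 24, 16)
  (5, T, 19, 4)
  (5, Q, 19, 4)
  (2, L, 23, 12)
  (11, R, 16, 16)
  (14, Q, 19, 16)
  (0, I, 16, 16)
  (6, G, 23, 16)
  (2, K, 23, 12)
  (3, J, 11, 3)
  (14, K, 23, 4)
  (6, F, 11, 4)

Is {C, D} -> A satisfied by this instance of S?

No

(C=16, D=4): 2 rows → A takes values {13, 12} — violation
(C=19, D=3): 1 row → A = 13 ✓
(C=24, D=16): 1 row → A = 0 ✓
(C=19, D=4): 2 rows → A = 5, 5 ✓
(C=23, D=12): 2 rows → A = 2, 2 ✓
(C=16, D=16): 2 rows → A takes values {11, 0} — violation
(C=19, D=16): 1 row → A = 14 ✓
(C=23, D=16): 1 row → A = 6 ✓
(C=11, D=3): 1 row → A = 3 ✓
(C=23, D=4): 1 row → A = 14 ✓
(C=11, D=4): 1 row → A = 6 ✓
Two rows agree on {C, D} but differ on A, so {C, D} -> A does not hold.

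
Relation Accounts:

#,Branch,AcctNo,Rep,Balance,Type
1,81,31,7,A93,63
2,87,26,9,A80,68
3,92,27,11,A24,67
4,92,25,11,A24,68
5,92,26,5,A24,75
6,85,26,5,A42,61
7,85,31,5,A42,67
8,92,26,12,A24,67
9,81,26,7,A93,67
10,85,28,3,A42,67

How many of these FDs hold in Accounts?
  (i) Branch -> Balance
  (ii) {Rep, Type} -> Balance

2

(i) Branch -> Balance: every LHS value maps to a single RHS value — holds.
(ii) {Rep, Type} -> Balance: every LHS value maps to a single RHS value — holds.
2 of the 2 dependencies hold.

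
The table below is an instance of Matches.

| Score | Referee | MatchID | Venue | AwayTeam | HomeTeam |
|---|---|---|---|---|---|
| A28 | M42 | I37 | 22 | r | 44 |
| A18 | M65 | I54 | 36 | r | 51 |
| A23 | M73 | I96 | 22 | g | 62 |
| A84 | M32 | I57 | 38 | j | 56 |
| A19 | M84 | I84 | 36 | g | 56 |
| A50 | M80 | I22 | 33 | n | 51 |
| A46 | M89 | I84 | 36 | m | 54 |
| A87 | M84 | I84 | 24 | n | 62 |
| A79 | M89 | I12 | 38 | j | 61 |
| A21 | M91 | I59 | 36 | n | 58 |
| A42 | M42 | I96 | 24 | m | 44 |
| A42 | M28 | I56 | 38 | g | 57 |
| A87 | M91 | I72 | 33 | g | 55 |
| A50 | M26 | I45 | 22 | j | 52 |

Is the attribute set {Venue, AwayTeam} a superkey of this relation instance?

No

Two distinct rows share (Venue=38, AwayTeam=j), so {Venue, AwayTeam} does not determine every attribute — not a superkey.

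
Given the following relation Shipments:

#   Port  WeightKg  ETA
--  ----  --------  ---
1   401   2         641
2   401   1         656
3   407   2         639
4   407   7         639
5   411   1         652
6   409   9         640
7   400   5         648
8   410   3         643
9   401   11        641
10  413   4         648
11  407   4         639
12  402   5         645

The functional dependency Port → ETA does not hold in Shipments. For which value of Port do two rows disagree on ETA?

401

Port=401: rows 1, 2, 9 → ETA takes values {641, 656} — violation
Port=407: rows 3, 4, 11 → ETA = 639, 639, 639 ✓
Port=411: row 5 → ETA = 652 ✓
Port=409: row 6 → ETA = 640 ✓
Port=400: row 7 → ETA = 648 ✓
Port=410: row 8 → ETA = 643 ✓
Port=413: row 10 → ETA = 648 ✓
Port=402: row 12 → ETA = 645 ✓
The only Port value with inconsistent ETA is Port=401.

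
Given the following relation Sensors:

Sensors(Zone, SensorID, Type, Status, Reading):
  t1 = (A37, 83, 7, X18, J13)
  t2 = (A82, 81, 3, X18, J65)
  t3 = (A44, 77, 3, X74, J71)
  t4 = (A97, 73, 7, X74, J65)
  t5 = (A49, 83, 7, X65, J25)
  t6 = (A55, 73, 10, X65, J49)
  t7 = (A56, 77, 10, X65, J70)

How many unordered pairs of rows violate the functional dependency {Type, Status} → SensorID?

(Type=10, Status=X65): violating pairs (6,7) — 1 pair.

1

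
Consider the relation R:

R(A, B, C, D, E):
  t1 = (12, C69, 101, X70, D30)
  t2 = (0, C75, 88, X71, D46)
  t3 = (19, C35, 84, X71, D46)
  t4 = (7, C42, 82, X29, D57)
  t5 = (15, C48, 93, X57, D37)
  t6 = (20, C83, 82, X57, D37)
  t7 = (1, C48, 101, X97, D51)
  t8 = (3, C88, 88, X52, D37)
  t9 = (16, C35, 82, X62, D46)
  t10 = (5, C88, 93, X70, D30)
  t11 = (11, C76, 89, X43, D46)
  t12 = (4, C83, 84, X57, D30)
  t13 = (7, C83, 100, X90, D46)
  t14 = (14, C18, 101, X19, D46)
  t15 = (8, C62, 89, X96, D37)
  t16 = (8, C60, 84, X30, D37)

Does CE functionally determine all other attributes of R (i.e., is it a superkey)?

All 16 rows have distinct CE values, so CE → (all attributes) holds and CE is a superkey.

Yes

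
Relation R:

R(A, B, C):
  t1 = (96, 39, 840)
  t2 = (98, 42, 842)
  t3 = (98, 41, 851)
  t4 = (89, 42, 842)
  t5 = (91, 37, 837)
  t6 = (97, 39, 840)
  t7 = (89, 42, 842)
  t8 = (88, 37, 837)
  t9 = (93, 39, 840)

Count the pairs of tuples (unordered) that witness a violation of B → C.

0

B=39: all 3 rows agree on C — 0 pairs.
B=42: all 3 rows agree on C — 0 pairs.
B=37: all 2 rows agree on C — 0 pairs.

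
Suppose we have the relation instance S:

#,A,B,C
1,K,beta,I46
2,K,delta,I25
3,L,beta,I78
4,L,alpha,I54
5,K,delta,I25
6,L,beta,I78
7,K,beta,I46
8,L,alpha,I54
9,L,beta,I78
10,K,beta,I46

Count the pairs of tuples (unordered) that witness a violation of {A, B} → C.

(A=K, B=beta): all 3 rows agree on C — 0 pairs.
(A=K, B=delta): all 2 rows agree on C — 0 pairs.
(A=L, B=beta): all 3 rows agree on C — 0 pairs.
(A=L, B=alpha): all 2 rows agree on C — 0 pairs.

0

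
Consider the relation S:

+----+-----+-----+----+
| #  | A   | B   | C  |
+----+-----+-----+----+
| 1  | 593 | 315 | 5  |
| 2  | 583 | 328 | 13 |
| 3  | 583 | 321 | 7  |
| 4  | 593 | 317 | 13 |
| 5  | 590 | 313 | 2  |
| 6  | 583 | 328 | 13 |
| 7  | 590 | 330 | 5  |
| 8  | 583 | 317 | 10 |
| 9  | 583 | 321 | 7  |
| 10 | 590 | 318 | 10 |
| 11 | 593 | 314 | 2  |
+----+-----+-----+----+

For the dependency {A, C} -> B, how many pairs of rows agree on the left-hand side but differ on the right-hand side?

0

(A=583, C=13): all 2 rows agree on B — 0 pairs.
(A=583, C=7): all 2 rows agree on B — 0 pairs.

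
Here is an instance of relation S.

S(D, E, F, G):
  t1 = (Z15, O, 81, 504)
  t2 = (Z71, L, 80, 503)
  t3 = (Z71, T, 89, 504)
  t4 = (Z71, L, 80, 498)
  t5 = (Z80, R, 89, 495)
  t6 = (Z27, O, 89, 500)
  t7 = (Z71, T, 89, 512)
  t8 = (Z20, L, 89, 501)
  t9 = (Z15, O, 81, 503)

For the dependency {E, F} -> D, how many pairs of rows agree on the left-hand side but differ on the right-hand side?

(E=O, F=81): all 2 rows agree on D — 0 pairs.
(E=L, F=80): all 2 rows agree on D — 0 pairs.
(E=T, F=89): all 2 rows agree on D — 0 pairs.

0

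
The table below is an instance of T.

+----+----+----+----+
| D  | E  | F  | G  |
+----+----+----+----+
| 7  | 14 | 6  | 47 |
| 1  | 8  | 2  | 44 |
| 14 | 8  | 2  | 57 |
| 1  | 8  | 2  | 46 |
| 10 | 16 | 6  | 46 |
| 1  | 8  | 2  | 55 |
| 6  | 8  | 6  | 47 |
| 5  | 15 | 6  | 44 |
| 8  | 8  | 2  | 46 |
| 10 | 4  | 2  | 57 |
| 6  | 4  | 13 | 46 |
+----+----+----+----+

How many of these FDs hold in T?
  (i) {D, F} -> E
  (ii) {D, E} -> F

(i) {D, F} -> E: every LHS value maps to a single RHS value — holds.
(ii) {D, E} -> F: every LHS value maps to a single RHS value — holds.
2 of the 2 dependencies hold.

2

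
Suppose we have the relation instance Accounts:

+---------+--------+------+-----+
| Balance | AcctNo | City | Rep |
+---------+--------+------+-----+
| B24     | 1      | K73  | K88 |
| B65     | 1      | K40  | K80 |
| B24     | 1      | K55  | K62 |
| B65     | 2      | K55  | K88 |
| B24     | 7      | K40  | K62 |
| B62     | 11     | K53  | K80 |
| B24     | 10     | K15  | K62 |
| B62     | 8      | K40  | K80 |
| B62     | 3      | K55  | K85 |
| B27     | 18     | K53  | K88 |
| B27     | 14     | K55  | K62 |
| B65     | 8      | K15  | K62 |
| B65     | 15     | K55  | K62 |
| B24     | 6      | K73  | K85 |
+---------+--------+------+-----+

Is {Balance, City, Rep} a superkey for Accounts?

Yes

All 14 rows have distinct {Balance, City, Rep} values, so {Balance, City, Rep} → (all attributes) holds and {Balance, City, Rep} is a superkey.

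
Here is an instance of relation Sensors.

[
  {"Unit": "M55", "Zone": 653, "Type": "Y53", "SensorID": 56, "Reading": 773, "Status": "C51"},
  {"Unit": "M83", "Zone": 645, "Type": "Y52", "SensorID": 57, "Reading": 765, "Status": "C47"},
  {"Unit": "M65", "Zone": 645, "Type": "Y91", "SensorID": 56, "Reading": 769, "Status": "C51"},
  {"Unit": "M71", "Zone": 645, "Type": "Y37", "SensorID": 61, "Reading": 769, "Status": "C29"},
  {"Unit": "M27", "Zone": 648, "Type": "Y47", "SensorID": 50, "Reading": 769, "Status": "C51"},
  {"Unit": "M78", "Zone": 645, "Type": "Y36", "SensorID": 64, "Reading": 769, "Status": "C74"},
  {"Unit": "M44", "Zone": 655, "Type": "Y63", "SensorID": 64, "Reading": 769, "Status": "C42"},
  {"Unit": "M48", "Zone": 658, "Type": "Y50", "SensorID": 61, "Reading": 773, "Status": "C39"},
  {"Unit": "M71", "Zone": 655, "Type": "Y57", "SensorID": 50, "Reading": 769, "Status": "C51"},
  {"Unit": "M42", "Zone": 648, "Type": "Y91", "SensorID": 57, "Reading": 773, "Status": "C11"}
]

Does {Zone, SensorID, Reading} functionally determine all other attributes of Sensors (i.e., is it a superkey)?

All 10 rows have distinct {Zone, SensorID, Reading} values, so {Zone, SensorID, Reading} → (all attributes) holds and {Zone, SensorID, Reading} is a superkey.

Yes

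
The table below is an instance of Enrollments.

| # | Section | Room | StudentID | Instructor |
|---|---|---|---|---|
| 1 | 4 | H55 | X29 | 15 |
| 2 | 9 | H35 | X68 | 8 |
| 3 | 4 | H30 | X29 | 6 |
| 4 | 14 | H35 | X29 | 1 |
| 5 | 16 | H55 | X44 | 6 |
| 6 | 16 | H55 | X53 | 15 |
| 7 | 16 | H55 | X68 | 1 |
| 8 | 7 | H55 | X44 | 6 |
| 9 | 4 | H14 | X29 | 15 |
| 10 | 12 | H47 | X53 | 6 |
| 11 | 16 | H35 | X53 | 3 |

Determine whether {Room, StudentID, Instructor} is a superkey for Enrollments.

Rows 5 and 8 have the same {Room, StudentID, Instructor} value (Room=H55, StudentID=X44, Instructor=6) but are distinct tuples, so {Room, StudentID, Instructor} does not determine every attribute — not a superkey.

No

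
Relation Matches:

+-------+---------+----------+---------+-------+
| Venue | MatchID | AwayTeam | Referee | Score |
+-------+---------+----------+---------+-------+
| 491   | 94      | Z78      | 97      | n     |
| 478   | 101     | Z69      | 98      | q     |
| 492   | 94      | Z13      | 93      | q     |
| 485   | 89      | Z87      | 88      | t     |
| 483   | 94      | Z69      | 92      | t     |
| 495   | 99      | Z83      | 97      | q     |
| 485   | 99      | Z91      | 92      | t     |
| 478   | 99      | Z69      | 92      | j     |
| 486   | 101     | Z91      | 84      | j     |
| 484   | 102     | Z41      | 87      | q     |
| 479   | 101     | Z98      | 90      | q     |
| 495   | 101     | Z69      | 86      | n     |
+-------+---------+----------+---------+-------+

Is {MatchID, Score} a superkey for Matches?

Two distinct rows share (MatchID=101, Score=q), so {MatchID, Score} does not determine every attribute — not a superkey.

No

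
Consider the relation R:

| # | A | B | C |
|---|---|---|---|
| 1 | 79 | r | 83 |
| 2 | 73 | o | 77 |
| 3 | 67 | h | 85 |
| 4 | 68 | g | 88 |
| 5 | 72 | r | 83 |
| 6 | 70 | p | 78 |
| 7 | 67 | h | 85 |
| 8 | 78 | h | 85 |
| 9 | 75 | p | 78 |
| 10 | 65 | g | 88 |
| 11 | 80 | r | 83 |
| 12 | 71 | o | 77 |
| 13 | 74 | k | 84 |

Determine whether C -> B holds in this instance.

Yes

C=83: rows 1, 5, 11 → B = r, r, r ✓
C=77: rows 2, 12 → B = o, o ✓
C=85: rows 3, 7, 8 → B = h, h, h ✓
C=88: rows 4, 10 → B = g, g ✓
C=78: rows 6, 9 → B = p, p ✓
C=84: row 13 → B = k ✓
Every C value is associated with a single B value, so C -> B holds.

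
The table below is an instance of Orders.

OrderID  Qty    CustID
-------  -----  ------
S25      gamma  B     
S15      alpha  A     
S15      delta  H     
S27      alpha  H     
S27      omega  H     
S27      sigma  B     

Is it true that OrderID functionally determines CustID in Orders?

No

OrderID=S25: 1 row → CustID = B ✓
OrderID=S15: 2 rows → CustID takes values {A, H} — violation
OrderID=S27: 3 rows → CustID takes values {H, B} — violation
Two rows agree on OrderID but differ on CustID, so OrderID → CustID does not hold.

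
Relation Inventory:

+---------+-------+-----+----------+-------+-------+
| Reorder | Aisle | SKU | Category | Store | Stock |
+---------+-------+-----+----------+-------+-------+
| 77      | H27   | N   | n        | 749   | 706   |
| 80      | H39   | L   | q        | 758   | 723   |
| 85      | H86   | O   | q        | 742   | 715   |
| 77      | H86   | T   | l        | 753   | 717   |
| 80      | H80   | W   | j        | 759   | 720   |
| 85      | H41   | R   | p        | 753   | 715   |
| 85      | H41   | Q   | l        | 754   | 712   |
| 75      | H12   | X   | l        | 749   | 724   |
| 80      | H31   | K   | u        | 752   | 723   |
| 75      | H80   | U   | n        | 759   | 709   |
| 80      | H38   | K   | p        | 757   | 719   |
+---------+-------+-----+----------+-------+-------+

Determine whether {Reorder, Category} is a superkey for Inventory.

All 11 rows have distinct {Reorder, Category} values, so {Reorder, Category} → (all attributes) holds and {Reorder, Category} is a superkey.

Yes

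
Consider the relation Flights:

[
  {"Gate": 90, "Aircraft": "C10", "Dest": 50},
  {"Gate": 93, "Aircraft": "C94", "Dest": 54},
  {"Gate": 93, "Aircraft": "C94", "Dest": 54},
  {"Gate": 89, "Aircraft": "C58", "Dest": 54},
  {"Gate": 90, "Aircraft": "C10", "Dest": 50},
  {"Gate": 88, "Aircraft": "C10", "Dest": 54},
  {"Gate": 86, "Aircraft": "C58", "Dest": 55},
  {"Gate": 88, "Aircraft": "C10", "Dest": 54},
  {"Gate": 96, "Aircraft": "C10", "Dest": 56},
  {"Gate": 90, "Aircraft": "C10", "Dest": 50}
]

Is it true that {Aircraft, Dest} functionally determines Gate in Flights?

(Aircraft=C10, Dest=50): 3 rows → Gate = 90, 90, 90 ✓
(Aircraft=C94, Dest=54): 2 rows → Gate = 93, 93 ✓
(Aircraft=C58, Dest=54): 1 row → Gate = 89 ✓
(Aircraft=C10, Dest=54): 2 rows → Gate = 88, 88 ✓
(Aircraft=C58, Dest=55): 1 row → Gate = 86 ✓
(Aircraft=C10, Dest=56): 1 row → Gate = 96 ✓
Every {Aircraft, Dest} value is associated with a single Gate value, so {Aircraft, Dest} -> Gate holds.

Yes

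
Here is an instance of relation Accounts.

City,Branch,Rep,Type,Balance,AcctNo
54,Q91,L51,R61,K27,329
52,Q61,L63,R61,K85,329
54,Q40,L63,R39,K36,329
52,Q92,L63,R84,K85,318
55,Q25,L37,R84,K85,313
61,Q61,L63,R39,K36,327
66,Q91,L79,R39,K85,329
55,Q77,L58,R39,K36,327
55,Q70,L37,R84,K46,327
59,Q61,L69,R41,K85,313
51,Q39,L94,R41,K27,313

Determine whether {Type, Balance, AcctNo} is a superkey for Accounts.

No

Two distinct rows share (Type=R39, Balance=K36, AcctNo=327), so {Type, Balance, AcctNo} does not determine every attribute — not a superkey.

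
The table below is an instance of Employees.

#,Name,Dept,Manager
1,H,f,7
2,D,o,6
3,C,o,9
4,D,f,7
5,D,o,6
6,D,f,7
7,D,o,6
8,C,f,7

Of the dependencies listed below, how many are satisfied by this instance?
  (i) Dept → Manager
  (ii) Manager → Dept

(i) Dept → Manager: Dept=o: rows 2, 3, 5, 7 → Manager takes values {6, 9} — violation — fails.
(ii) Manager → Dept: every LHS value maps to a single RHS value — holds.
1 of the 2 dependencies holds.

1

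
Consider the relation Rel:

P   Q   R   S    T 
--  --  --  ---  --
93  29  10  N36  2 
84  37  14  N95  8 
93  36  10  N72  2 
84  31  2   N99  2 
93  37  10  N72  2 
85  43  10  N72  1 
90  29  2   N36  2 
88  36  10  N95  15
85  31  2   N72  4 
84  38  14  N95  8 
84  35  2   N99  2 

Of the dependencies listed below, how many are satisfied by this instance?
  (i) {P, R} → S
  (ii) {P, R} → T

1

(i) {P, R} → S: (P=93, R=10): 3 rows → S takes values {N36, N72} — violation — fails.
(ii) {P, R} → T: every LHS value maps to a single RHS value — holds.
1 of the 2 dependencies holds.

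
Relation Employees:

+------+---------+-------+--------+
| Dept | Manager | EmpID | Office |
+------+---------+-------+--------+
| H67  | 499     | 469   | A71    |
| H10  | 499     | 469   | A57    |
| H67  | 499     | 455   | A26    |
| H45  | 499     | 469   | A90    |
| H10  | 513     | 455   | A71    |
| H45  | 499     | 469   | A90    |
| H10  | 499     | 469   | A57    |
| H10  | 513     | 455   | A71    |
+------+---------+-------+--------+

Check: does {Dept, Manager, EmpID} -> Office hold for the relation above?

(Dept=H67, Manager=499, EmpID=469): 1 row → Office = A71 ✓
(Dept=H10, Manager=499, EmpID=469): 2 rows → Office = A57, A57 ✓
(Dept=H67, Manager=499, EmpID=455): 1 row → Office = A26 ✓
(Dept=H45, Manager=499, EmpID=469): 2 rows → Office = A90, A90 ✓
(Dept=H10, Manager=513, EmpID=455): 2 rows → Office = A71, A71 ✓
Every {Dept, Manager, EmpID} value is associated with a single Office value, so {Dept, Manager, EmpID} -> Office holds.

Yes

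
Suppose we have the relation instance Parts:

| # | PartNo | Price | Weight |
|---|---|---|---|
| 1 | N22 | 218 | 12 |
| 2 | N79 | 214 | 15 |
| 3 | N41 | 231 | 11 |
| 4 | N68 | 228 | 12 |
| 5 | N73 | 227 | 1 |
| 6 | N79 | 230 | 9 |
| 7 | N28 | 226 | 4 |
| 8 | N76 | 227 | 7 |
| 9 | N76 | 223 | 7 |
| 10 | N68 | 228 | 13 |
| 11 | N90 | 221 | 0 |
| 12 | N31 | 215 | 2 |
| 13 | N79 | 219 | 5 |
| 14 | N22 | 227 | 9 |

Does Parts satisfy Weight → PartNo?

Weight=12: rows 1, 4 → PartNo takes values {N22, N68} — violation
Weight=15: row 2 → PartNo = N79 ✓
Weight=11: row 3 → PartNo = N41 ✓
Weight=1: row 5 → PartNo = N73 ✓
Weight=9: rows 6, 14 → PartNo takes values {N79, N22} — violation
Weight=4: row 7 → PartNo = N28 ✓
Weight=7: rows 8, 9 → PartNo = N76, N76 ✓
Weight=13: row 10 → PartNo = N68 ✓
Weight=0: row 11 → PartNo = N90 ✓
Weight=2: row 12 → PartNo = N31 ✓
Weight=5: row 13 → PartNo = N79 ✓
Two rows agree on Weight but differ on PartNo, so Weight → PartNo does not hold.

No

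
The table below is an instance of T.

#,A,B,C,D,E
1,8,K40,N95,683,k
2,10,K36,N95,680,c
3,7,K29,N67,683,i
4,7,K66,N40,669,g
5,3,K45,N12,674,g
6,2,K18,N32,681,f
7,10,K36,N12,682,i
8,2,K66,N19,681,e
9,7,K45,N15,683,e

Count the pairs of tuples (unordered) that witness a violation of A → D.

A=10: violating pairs (2,7) — 1 pair.
A=7: violating pairs (3,4), (4,9) — 2 pairs.
A=2: all 2 rows agree on D — 0 pairs.

3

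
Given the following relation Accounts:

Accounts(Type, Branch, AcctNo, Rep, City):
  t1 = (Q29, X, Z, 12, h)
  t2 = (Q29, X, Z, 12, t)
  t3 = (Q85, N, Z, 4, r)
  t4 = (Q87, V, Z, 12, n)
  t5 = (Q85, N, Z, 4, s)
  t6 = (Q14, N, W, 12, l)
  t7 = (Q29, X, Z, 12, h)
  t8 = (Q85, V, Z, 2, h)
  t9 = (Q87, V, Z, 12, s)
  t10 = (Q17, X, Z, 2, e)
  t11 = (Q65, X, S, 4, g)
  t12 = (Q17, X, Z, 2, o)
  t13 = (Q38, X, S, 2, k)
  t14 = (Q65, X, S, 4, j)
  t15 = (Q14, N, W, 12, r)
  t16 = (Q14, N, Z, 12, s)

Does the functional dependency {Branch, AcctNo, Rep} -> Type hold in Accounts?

Yes

(Branch=X, AcctNo=Z, Rep=12): rows 1, 2, 7 → Type = Q29, Q29, Q29 ✓
(Branch=N, AcctNo=Z, Rep=4): rows 3, 5 → Type = Q85, Q85 ✓
(Branch=V, AcctNo=Z, Rep=12): rows 4, 9 → Type = Q87, Q87 ✓
(Branch=N, AcctNo=W, Rep=12): rows 6, 15 → Type = Q14, Q14 ✓
(Branch=V, AcctNo=Z, Rep=2): row 8 → Type = Q85 ✓
(Branch=X, AcctNo=Z, Rep=2): rows 10, 12 → Type = Q17, Q17 ✓
(Branch=X, AcctNo=S, Rep=4): rows 11, 14 → Type = Q65, Q65 ✓
(Branch=X, AcctNo=S, Rep=2): row 13 → Type = Q38 ✓
(Branch=N, AcctNo=Z, Rep=12): row 16 → Type = Q14 ✓
Every {Branch, AcctNo, Rep} value is associated with a single Type value, so {Branch, AcctNo, Rep} -> Type holds.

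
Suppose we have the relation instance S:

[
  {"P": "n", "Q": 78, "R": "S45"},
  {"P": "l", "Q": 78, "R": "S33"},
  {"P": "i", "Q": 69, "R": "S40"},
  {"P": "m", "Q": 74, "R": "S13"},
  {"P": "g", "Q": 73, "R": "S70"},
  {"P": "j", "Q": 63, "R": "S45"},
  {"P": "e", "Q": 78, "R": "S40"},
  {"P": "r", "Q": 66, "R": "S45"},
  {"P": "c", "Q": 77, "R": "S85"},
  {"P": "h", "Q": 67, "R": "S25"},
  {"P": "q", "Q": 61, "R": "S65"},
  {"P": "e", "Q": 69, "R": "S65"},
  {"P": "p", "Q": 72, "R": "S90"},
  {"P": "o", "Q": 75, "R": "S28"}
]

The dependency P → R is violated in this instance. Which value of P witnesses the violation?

P=n: 1 row → R = S45 ✓
P=l: 1 row → R = S33 ✓
P=i: 1 row → R = S40 ✓
P=m: 1 row → R = S13 ✓
P=g: 1 row → R = S70 ✓
P=j: 1 row → R = S45 ✓
P=e: 2 rows → R takes values {S40, S65} — violation
P=r: 1 row → R = S45 ✓
P=c: 1 row → R = S85 ✓
P=h: 1 row → R = S25 ✓
P=q: 1 row → R = S65 ✓
P=p: 1 row → R = S90 ✓
P=o: 1 row → R = S28 ✓
The only P value with inconsistent R is P=e.

e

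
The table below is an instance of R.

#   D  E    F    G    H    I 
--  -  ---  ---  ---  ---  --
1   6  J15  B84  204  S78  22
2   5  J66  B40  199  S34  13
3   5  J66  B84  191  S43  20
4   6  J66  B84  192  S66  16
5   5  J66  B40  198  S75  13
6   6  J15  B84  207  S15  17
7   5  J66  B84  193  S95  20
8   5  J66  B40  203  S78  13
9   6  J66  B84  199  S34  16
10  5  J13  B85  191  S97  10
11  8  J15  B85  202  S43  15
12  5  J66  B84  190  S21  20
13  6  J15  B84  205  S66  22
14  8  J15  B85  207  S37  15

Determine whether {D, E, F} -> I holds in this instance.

No

(D=6, E=J15, F=B84): rows 1, 6, 13 → I takes values {22, 17} — violation
(D=5, E=J66, F=B40): rows 2, 5, 8 → I = 13, 13, 13 ✓
(D=5, E=J66, F=B84): rows 3, 7, 12 → I = 20, 20, 20 ✓
(D=6, E=J66, F=B84): rows 4, 9 → I = 16, 16 ✓
(D=5, E=J13, F=B85): row 10 → I = 10 ✓
(D=8, E=J15, F=B85): rows 11, 14 → I = 15, 15 ✓
Two rows agree on {D, E, F} but differ on I, so {D, E, F} -> I does not hold.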